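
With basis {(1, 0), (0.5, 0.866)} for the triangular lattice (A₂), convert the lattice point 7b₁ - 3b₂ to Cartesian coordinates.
(5.5, -2.598)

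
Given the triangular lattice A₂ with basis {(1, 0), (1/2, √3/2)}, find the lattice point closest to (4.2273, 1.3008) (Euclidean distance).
(4, 1.732)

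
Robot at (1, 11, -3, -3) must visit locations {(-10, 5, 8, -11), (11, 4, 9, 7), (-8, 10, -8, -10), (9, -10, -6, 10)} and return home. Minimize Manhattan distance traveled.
166
(one optimal route: (1, 11, -3, -3) → (-8, 10, -8, -10) → (-10, 5, 8, -11) → (11, 4, 9, 7) → (9, -10, -6, 10) → (1, 11, -3, -3))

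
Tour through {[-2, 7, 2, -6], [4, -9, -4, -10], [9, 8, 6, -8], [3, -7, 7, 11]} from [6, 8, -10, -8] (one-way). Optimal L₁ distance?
104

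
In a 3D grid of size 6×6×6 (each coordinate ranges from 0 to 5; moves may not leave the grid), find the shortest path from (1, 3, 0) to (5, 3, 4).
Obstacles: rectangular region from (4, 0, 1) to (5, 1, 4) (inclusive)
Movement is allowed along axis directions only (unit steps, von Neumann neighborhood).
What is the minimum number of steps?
8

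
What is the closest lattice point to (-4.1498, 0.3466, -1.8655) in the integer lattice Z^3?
(-4, 0, -2)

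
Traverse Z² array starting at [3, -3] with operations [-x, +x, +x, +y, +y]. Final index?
(4, -1)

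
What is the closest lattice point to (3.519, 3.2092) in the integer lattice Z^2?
(4, 3)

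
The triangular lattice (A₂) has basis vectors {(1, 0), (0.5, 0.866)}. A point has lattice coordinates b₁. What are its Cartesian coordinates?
(1, 0)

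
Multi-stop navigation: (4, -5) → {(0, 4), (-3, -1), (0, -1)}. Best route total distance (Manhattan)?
19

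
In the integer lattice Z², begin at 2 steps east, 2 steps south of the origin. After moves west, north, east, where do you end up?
(2, -1)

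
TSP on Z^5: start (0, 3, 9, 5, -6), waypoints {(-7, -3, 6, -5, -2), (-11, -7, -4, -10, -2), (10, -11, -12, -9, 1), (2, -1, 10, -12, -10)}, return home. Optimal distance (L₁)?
172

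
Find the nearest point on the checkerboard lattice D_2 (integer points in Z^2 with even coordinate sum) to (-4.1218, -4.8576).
(-4, -4)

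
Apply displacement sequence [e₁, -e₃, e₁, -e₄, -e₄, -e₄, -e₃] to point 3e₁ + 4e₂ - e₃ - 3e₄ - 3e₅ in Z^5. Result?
(5, 4, -3, -6, -3)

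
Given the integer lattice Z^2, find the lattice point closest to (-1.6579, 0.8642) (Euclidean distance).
(-2, 1)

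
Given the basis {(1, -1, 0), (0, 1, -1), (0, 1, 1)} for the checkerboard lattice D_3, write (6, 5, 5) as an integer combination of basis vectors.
6b₁ + 3b₂ + 8b₃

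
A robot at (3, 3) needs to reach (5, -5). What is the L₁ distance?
10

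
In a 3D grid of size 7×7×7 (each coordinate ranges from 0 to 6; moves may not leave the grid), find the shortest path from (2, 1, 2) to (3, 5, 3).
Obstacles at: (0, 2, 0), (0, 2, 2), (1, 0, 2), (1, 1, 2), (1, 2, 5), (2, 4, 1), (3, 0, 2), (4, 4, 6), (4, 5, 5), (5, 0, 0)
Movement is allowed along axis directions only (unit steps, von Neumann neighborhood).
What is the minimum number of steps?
6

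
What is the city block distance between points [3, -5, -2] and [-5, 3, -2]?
16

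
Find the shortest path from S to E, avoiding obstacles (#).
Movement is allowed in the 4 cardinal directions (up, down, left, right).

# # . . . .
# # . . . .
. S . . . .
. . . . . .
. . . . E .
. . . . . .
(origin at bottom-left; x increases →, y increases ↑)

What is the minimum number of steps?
5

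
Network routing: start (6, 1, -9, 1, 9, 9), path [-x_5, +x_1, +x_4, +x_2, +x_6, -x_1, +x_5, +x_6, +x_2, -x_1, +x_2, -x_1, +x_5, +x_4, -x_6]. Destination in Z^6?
(4, 4, -9, 3, 10, 10)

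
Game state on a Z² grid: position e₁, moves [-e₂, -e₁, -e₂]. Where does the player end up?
(0, -2)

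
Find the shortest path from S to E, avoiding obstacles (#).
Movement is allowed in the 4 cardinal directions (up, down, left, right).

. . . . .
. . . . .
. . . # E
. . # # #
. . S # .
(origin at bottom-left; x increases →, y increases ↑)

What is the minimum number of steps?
8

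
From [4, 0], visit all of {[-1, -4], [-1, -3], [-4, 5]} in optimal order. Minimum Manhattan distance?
21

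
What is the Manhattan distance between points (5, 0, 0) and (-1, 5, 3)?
14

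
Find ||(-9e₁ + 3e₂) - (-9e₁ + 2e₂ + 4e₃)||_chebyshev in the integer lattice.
4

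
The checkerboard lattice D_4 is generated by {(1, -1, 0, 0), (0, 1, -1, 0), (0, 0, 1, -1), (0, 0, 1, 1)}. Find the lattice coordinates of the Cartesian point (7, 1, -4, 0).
7b₁ + 8b₂ + 2b₃ + 2b₄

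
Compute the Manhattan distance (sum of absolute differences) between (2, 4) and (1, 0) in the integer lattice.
5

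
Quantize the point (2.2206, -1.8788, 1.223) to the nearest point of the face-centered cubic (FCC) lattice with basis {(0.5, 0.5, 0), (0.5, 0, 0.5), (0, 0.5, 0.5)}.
(2, -2, 1)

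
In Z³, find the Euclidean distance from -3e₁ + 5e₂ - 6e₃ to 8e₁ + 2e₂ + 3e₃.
14.5258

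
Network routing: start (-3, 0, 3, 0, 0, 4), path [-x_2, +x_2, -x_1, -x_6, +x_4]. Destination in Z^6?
(-4, 0, 3, 1, 0, 3)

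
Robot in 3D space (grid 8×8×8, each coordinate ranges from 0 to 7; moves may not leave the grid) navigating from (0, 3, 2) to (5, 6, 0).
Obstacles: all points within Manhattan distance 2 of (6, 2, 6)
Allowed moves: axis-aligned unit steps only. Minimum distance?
10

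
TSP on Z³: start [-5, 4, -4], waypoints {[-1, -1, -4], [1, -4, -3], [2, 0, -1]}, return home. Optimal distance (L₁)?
36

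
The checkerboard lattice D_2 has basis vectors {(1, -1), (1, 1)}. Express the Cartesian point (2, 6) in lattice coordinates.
-2b₁ + 4b₂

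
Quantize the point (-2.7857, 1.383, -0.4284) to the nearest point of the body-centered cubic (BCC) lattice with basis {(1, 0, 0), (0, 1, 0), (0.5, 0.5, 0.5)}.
(-2.5, 1.5, -0.5)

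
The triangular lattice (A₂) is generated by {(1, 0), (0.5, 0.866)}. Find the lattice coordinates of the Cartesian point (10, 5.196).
7b₁ + 6b₂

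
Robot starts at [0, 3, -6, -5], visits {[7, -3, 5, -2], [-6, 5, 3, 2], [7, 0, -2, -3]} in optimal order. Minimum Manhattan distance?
54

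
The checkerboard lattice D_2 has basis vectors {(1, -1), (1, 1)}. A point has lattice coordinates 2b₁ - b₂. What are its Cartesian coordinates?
(1, -3)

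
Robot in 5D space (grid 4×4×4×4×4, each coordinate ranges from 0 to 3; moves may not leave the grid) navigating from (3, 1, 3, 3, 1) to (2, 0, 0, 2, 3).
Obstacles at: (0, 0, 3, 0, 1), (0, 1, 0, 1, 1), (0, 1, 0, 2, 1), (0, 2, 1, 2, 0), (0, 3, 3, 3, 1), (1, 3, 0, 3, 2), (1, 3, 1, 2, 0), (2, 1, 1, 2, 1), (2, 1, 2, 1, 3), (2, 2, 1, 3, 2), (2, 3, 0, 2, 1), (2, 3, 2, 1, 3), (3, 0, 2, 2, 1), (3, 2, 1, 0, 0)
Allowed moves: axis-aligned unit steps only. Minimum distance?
8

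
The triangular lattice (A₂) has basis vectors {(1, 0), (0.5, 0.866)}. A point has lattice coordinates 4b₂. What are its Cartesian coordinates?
(2, 3.464)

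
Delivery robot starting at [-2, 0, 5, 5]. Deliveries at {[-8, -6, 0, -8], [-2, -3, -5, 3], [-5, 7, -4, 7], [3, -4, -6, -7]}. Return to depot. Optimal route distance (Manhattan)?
106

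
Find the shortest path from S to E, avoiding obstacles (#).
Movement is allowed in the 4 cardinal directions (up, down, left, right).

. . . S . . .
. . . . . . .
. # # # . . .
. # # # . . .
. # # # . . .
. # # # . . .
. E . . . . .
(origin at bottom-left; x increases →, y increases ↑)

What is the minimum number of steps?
10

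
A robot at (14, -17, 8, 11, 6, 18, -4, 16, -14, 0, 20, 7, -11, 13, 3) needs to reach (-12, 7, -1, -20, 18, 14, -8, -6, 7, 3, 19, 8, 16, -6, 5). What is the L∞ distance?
31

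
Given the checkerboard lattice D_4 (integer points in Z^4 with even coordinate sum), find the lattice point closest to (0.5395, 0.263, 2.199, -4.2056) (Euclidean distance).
(0, 0, 2, -4)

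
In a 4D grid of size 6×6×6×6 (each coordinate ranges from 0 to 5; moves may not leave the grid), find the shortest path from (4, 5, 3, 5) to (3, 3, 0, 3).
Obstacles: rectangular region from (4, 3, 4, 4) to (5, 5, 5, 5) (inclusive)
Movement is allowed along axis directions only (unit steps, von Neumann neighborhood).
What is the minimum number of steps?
8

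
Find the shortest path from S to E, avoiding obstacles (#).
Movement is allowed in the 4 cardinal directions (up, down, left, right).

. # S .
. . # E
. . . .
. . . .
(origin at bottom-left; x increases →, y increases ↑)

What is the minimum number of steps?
2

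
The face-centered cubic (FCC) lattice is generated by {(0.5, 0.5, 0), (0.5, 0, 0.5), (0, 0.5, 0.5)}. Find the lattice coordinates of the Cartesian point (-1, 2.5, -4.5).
6b₁ - 8b₂ - b₃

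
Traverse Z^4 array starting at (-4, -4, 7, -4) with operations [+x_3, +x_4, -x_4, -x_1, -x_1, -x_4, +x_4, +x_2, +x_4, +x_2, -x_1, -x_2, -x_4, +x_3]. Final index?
(-7, -3, 9, -4)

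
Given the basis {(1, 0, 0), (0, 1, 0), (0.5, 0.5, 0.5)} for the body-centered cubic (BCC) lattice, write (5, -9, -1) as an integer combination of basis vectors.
6b₁ - 8b₂ - 2b₃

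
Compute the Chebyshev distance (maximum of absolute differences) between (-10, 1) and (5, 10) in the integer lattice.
15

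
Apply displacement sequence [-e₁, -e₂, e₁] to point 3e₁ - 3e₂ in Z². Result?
(3, -4)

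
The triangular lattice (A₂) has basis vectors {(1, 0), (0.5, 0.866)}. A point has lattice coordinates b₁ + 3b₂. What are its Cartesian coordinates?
(2.5, 2.598)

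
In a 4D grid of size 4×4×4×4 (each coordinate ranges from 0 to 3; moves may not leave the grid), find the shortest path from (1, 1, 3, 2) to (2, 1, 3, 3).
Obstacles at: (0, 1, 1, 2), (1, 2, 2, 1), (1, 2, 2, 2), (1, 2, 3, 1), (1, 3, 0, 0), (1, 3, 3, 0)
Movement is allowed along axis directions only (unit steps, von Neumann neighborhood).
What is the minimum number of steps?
2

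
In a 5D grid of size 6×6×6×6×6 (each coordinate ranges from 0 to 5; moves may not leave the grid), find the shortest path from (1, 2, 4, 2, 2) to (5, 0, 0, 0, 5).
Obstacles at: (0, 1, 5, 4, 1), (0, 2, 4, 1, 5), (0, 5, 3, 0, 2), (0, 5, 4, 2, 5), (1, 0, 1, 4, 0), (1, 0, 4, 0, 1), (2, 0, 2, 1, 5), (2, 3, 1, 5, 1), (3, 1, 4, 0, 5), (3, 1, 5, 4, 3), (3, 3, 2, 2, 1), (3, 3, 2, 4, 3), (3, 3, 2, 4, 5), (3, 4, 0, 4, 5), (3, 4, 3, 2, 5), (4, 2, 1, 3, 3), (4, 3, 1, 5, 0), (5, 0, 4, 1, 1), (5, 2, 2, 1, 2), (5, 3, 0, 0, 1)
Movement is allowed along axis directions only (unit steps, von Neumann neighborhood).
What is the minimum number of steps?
15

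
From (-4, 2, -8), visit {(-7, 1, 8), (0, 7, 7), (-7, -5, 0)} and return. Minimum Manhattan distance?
70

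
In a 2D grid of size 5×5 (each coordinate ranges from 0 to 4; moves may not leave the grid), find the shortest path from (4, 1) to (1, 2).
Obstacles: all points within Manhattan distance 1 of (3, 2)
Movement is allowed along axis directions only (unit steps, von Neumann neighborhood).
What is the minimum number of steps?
6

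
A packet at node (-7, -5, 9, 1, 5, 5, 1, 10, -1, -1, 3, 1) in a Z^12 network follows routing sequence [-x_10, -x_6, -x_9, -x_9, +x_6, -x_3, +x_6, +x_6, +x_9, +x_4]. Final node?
(-7, -5, 8, 2, 5, 7, 1, 10, -2, -2, 3, 1)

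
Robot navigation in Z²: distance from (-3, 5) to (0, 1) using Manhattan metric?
7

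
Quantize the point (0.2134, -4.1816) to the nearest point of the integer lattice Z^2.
(0, -4)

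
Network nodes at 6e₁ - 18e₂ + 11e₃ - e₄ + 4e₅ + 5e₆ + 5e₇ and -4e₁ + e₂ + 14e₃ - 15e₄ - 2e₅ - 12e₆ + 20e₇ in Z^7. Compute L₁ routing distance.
84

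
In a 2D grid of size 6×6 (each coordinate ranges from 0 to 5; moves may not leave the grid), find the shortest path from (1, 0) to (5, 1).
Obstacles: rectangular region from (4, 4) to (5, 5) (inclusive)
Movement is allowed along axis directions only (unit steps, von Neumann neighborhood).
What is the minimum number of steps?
5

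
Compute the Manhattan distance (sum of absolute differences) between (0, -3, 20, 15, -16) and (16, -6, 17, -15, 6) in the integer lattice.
74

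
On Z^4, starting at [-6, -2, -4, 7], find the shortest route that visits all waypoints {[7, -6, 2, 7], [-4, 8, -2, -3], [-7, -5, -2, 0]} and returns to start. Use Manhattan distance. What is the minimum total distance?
92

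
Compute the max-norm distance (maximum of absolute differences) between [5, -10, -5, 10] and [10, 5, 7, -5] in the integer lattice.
15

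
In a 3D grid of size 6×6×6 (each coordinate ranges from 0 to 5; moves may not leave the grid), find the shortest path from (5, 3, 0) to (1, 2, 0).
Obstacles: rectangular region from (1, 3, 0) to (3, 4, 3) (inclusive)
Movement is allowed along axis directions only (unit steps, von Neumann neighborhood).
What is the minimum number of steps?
5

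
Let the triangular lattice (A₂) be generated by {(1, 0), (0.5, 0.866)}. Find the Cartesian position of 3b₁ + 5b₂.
(5.5, 4.33)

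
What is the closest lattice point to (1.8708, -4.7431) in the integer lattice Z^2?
(2, -5)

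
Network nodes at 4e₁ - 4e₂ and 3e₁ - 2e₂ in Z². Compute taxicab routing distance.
3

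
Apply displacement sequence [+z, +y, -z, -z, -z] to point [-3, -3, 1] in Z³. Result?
(-3, -2, -1)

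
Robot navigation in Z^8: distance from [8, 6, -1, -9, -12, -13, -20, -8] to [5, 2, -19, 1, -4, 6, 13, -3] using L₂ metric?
44.587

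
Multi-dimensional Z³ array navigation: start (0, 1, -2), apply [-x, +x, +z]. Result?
(0, 1, -1)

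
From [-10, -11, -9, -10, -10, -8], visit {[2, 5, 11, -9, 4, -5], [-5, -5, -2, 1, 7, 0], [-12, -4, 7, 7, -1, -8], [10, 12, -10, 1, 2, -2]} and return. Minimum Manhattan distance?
254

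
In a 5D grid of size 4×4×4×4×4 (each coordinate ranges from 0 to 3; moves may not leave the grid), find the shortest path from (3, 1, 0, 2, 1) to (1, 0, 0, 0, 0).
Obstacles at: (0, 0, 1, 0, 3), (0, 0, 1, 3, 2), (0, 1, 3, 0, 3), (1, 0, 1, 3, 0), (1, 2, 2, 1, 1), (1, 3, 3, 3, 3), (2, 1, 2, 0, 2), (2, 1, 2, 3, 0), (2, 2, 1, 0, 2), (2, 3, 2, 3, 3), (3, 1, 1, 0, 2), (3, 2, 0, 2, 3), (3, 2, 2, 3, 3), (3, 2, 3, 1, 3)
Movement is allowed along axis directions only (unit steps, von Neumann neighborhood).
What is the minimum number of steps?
6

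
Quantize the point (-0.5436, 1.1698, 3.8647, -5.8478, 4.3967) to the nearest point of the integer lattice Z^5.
(-1, 1, 4, -6, 4)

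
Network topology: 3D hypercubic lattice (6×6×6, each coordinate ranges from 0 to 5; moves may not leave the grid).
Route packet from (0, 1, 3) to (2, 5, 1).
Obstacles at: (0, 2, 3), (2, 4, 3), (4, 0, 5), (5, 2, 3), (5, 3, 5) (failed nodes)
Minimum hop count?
8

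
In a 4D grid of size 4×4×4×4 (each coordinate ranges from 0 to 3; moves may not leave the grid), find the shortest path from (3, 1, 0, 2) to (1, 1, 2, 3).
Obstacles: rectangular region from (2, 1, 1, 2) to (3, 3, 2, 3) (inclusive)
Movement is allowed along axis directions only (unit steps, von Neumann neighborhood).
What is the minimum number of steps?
5
(one shortest path: (3, 1, 0, 2) → (2, 1, 0, 2) → (1, 1, 0, 2) → (1, 1, 1, 2) → (1, 1, 2, 2) → (1, 1, 2, 3))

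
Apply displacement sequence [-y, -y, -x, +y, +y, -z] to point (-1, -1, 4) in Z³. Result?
(-2, -1, 3)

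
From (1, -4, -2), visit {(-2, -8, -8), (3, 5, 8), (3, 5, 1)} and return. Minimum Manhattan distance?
68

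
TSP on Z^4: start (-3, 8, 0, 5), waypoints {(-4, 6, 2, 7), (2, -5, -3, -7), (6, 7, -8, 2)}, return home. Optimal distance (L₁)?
94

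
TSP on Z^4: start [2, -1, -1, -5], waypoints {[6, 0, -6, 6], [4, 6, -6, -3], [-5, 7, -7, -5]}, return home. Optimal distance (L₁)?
72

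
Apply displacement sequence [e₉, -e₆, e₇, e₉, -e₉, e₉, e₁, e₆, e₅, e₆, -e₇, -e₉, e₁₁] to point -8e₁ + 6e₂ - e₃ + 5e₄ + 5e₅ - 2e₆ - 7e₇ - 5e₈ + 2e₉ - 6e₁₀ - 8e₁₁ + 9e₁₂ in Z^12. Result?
(-7, 6, -1, 5, 6, -1, -7, -5, 3, -6, -7, 9)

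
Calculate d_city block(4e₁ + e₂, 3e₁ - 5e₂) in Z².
7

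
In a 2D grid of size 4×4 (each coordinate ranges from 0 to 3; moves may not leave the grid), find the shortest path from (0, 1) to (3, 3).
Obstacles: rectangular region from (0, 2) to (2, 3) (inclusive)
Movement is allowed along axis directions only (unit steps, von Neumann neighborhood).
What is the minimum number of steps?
5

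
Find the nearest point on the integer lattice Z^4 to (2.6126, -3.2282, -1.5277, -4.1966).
(3, -3, -2, -4)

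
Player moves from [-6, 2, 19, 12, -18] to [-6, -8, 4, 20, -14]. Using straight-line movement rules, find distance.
20.1246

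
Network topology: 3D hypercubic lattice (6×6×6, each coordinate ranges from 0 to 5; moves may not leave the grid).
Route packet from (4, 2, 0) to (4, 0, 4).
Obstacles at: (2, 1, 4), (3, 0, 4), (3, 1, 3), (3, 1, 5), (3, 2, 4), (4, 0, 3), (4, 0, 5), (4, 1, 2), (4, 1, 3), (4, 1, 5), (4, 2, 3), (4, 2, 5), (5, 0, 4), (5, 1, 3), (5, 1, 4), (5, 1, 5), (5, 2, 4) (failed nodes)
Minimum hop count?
8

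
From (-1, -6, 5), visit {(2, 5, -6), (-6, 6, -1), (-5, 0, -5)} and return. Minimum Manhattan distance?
70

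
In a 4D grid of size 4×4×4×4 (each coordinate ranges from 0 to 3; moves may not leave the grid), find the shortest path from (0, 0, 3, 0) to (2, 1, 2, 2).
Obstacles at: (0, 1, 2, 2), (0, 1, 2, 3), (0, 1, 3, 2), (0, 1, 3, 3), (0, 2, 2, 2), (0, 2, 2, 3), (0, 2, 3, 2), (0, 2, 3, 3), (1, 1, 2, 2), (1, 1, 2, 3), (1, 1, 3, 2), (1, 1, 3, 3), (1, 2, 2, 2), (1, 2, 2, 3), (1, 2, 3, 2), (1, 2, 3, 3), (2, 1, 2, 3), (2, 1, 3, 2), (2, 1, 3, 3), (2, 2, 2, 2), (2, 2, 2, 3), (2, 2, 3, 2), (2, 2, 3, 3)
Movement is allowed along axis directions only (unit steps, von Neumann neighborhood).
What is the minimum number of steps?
6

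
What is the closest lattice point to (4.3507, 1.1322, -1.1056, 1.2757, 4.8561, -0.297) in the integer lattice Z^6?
(4, 1, -1, 1, 5, 0)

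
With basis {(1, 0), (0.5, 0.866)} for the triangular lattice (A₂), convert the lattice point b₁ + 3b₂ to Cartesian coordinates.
(2.5, 2.598)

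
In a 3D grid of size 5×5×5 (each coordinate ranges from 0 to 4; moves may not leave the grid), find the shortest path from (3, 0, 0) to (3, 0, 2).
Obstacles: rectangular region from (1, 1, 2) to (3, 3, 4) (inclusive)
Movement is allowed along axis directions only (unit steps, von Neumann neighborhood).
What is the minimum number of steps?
2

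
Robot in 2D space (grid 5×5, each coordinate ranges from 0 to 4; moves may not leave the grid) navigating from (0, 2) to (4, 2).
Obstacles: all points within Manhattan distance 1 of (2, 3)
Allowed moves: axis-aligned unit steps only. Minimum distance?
6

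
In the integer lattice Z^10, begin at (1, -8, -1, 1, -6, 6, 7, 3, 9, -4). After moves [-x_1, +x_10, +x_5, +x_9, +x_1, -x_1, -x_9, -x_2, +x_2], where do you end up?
(0, -8, -1, 1, -5, 6, 7, 3, 9, -3)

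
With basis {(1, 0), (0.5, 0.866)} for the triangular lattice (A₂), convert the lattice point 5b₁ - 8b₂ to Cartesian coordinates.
(1, -6.928)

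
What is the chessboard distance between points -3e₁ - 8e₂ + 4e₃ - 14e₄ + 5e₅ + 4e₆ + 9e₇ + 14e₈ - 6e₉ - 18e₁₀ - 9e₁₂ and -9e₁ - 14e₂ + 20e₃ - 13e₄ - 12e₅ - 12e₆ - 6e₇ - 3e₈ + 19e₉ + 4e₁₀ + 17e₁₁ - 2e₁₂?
25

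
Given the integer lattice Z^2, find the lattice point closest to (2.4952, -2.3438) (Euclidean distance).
(2, -2)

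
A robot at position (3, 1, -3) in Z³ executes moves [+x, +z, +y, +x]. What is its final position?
(5, 2, -2)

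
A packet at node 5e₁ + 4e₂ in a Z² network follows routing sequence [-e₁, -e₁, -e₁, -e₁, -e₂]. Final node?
(1, 3)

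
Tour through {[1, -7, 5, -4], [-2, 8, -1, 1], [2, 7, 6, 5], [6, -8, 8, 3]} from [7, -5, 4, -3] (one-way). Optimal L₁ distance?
65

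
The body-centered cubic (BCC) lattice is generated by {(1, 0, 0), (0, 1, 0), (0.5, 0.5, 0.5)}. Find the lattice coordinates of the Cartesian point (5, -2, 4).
b₁ - 6b₂ + 8b₃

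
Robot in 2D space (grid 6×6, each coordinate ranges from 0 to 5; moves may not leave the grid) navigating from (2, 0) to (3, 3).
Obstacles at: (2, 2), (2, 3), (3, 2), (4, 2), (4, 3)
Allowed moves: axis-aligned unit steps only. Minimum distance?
8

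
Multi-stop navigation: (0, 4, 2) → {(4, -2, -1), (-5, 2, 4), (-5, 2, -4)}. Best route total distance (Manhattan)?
33
(one optimal route: (0, 4, 2) → (-5, 2, 4) → (-5, 2, -4) → (4, -2, -1))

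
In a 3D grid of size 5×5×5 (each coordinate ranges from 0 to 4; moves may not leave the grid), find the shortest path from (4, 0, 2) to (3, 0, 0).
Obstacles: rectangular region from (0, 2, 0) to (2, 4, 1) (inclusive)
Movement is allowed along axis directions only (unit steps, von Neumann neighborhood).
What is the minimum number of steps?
3
(one shortest path: (4, 0, 2) → (3, 0, 2) → (3, 0, 1) → (3, 0, 0))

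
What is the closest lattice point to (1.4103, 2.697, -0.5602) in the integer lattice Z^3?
(1, 3, -1)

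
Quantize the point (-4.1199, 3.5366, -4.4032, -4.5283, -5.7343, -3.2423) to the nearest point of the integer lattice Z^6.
(-4, 4, -4, -5, -6, -3)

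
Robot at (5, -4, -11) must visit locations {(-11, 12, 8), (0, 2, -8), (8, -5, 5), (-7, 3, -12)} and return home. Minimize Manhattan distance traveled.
118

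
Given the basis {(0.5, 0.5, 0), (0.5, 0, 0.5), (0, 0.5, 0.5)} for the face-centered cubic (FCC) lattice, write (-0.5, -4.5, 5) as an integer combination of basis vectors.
-10b₁ + 9b₂ + b₃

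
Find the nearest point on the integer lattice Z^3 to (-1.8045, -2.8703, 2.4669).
(-2, -3, 2)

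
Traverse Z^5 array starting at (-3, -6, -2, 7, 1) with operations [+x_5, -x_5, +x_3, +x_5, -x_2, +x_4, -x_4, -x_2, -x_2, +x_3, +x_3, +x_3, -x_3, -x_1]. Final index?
(-4, -9, 1, 7, 2)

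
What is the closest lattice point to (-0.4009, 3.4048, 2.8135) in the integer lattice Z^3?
(0, 3, 3)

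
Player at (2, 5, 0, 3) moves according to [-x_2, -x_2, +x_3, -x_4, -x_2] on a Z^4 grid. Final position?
(2, 2, 1, 2)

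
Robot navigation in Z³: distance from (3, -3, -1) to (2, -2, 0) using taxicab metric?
3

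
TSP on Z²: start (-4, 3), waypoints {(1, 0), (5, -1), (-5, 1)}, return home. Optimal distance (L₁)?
28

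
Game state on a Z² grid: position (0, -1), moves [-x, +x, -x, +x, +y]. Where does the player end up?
(0, 0)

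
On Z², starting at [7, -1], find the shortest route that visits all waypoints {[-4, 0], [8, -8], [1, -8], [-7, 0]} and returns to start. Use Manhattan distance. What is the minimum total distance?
46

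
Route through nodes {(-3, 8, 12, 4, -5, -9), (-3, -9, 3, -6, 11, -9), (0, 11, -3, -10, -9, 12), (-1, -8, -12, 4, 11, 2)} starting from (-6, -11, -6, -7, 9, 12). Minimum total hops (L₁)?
188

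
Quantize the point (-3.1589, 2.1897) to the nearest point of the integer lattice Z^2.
(-3, 2)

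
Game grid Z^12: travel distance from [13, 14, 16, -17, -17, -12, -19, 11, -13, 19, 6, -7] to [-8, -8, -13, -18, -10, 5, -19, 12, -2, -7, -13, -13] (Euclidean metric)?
57.4456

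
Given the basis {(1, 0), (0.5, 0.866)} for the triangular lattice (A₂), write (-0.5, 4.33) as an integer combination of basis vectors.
-3b₁ + 5b₂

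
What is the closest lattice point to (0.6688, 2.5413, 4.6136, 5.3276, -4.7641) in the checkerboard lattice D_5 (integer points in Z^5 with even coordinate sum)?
(1, 2, 5, 5, -5)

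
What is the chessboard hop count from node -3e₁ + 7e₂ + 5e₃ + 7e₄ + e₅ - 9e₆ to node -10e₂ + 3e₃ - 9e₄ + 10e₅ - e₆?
17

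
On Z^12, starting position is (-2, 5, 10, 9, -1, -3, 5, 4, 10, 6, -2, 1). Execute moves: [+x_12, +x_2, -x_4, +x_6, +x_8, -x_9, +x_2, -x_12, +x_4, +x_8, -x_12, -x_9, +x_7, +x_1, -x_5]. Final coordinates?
(-1, 7, 10, 9, -2, -2, 6, 6, 8, 6, -2, 0)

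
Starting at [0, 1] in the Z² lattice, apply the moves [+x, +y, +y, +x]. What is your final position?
(2, 3)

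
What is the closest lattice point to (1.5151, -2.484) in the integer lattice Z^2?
(2, -2)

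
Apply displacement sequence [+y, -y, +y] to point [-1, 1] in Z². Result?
(-1, 2)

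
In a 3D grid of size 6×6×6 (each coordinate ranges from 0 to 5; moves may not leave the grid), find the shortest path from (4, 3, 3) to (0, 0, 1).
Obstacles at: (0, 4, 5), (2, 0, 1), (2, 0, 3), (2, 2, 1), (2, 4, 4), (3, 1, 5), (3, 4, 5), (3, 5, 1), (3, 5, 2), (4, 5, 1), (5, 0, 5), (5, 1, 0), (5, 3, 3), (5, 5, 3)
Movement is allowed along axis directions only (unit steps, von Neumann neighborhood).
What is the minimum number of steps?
9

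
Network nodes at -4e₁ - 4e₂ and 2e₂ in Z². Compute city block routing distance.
10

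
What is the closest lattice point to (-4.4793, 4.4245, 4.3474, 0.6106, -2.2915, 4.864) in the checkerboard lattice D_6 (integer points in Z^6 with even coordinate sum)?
(-4, 4, 4, 1, -2, 5)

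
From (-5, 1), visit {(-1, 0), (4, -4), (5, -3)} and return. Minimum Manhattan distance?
30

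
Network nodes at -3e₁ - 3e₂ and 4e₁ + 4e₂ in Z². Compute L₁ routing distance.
14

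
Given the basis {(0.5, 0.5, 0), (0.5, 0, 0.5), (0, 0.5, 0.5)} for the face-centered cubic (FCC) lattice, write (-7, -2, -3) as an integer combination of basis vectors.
-6b₁ - 8b₂ + 2b₃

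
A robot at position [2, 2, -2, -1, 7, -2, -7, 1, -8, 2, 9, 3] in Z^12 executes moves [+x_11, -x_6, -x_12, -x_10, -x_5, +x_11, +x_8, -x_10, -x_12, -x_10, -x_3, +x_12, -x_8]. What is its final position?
(2, 2, -3, -1, 6, -3, -7, 1, -8, -1, 11, 2)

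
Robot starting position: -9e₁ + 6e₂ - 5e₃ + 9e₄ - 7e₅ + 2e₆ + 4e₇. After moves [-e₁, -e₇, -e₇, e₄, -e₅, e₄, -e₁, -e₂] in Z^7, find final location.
(-11, 5, -5, 11, -8, 2, 2)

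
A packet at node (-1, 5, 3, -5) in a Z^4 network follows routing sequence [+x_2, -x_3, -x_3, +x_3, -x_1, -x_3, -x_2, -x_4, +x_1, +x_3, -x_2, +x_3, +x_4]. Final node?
(-1, 4, 3, -5)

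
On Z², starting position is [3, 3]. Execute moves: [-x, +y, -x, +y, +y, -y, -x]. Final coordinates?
(0, 5)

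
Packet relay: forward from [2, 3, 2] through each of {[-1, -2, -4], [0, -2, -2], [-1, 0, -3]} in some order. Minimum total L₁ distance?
17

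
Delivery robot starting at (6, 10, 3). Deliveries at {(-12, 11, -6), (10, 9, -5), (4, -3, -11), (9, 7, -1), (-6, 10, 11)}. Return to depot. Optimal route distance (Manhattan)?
120
(one optimal route: (6, 10, 3) → (9, 7, -1) → (10, 9, -5) → (4, -3, -11) → (-12, 11, -6) → (-6, 10, 11) → (6, 10, 3))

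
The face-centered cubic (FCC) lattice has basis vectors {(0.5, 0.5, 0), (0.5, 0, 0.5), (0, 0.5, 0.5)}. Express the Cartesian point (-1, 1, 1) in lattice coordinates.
-b₁ - b₂ + 3b₃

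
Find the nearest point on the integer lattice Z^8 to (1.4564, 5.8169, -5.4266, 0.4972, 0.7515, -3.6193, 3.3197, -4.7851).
(1, 6, -5, 0, 1, -4, 3, -5)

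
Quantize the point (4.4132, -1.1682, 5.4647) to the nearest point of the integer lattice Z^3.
(4, -1, 5)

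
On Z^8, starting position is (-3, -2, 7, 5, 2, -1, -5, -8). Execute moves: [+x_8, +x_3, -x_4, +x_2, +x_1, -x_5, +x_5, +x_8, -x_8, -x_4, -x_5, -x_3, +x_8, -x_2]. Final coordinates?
(-2, -2, 7, 3, 1, -1, -5, -6)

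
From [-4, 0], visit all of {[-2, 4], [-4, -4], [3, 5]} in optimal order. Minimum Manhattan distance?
20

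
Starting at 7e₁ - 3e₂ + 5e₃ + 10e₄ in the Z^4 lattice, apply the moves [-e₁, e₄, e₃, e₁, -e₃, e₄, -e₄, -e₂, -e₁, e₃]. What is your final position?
(6, -4, 6, 11)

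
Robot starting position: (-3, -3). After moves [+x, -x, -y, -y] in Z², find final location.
(-3, -5)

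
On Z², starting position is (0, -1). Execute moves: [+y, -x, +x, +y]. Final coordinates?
(0, 1)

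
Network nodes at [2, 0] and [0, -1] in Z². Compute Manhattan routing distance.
3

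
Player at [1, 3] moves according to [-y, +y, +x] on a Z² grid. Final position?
(2, 3)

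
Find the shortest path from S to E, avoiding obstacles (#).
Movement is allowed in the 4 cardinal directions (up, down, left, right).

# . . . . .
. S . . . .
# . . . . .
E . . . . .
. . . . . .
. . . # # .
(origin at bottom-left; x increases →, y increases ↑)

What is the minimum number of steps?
3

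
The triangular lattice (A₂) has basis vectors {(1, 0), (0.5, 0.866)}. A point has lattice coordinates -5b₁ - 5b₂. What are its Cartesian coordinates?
(-7.5, -4.33)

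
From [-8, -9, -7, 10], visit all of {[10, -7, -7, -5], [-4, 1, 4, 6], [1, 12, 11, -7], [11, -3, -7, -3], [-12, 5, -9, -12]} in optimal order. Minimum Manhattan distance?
159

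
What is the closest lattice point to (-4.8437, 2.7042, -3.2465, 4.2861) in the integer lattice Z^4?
(-5, 3, -3, 4)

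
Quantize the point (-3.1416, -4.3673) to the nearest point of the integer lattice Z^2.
(-3, -4)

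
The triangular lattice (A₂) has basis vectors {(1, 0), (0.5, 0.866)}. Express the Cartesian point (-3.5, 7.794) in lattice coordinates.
-8b₁ + 9b₂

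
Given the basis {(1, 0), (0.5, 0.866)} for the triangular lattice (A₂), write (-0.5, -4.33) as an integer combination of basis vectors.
2b₁ - 5b₂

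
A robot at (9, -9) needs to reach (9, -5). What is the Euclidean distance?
4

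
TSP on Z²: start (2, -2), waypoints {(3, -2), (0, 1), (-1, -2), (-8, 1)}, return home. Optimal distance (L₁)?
28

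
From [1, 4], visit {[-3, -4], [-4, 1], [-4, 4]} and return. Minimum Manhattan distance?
26
(one optimal route: (1, 4) → (-3, -4) → (-4, 1) → (-4, 4) → (1, 4))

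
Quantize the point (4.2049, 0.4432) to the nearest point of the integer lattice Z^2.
(4, 0)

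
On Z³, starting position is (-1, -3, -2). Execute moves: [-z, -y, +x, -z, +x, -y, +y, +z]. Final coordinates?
(1, -4, -3)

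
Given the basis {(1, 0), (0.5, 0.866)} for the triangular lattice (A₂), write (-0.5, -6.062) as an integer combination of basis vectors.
3b₁ - 7b₂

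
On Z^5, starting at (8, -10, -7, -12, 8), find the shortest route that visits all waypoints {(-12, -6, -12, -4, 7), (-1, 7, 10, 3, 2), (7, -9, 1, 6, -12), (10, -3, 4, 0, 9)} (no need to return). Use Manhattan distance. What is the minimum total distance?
172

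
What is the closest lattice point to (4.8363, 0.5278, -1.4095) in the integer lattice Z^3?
(5, 1, -1)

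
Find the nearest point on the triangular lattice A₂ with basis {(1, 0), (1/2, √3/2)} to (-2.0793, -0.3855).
(-2, 0)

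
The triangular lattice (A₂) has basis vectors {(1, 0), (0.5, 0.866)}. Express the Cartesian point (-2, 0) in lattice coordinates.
-2b₁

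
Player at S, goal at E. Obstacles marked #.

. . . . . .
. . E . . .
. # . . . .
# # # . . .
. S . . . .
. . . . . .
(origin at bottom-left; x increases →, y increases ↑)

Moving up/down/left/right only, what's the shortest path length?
6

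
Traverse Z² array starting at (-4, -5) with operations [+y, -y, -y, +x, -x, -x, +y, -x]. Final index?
(-6, -5)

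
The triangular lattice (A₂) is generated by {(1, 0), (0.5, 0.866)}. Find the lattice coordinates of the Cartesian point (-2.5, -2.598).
-b₁ - 3b₂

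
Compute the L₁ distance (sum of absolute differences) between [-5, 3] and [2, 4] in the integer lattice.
8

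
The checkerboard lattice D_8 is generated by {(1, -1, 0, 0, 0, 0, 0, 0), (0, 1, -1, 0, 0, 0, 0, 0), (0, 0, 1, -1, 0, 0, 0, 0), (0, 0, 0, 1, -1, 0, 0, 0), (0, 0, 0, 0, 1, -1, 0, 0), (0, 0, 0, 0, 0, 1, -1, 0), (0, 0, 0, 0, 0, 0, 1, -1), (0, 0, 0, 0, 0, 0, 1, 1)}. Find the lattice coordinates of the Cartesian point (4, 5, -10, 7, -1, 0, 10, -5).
4b₁ + 9b₂ - b₃ + 6b₄ + 5b₅ + 5b₆ + 10b₇ + 5b₈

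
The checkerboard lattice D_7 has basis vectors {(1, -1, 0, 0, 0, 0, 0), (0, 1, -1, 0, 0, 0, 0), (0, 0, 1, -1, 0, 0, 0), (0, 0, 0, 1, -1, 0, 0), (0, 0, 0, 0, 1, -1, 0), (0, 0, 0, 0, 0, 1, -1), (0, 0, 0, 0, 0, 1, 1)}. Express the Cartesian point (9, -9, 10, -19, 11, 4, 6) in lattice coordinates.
9b₁ + 10b₃ - 9b₄ + 2b₅ + 6b₇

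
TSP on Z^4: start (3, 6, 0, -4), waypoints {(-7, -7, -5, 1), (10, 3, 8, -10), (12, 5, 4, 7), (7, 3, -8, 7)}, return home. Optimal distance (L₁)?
134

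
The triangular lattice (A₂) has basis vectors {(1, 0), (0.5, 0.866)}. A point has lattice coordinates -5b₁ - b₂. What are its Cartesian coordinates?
(-5.5, -0.866)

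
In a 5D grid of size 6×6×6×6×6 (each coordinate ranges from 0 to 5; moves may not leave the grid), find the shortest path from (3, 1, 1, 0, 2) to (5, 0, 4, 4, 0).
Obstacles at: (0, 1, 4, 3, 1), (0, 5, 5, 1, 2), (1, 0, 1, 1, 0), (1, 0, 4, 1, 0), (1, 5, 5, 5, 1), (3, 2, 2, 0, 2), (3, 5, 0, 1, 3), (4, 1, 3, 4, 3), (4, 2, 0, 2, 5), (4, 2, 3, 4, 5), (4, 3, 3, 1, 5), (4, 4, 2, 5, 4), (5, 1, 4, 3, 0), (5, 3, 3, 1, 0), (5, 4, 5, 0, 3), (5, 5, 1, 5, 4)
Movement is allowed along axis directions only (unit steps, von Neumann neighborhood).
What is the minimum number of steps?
12
(one shortest path: (3, 1, 1, 0, 2) → (4, 1, 1, 0, 2) → (5, 1, 1, 0, 2) → (5, 0, 1, 0, 2) → (5, 0, 2, 0, 2) → (5, 0, 3, 0, 2) → (5, 0, 4, 0, 2) → (5, 0, 4, 1, 2) → (5, 0, 4, 2, 2) → (5, 0, 4, 3, 2) → (5, 0, 4, 4, 2) → (5, 0, 4, 4, 1) → (5, 0, 4, 4, 0))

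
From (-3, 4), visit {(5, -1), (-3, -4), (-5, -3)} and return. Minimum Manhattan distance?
36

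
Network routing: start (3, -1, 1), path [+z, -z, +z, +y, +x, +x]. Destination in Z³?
(5, 0, 2)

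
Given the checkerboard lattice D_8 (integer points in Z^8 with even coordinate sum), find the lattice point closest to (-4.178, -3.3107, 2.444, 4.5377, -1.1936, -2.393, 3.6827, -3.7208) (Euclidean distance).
(-4, -3, 2, 4, -1, -2, 4, -4)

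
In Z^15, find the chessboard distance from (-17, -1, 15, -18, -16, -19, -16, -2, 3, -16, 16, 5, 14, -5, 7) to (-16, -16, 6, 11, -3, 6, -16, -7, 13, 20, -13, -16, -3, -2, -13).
36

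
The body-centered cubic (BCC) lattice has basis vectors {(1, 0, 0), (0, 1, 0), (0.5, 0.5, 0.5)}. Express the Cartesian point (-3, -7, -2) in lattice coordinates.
-b₁ - 5b₂ - 4b₃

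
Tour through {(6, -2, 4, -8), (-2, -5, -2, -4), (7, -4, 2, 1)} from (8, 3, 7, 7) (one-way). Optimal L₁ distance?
54
(one optimal route: (8, 3, 7, 7) → (7, -4, 2, 1) → (6, -2, 4, -8) → (-2, -5, -2, -4))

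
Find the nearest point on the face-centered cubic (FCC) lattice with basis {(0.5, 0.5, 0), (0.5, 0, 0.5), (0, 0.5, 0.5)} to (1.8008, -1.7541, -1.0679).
(2, -2, -1)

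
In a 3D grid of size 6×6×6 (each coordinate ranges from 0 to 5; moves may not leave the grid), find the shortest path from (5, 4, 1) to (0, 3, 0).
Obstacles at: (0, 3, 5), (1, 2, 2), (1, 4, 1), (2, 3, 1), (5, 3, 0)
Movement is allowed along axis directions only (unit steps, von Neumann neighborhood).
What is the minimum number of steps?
7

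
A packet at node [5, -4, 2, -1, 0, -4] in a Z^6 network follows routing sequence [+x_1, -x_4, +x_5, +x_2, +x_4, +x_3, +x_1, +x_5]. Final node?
(7, -3, 3, -1, 2, -4)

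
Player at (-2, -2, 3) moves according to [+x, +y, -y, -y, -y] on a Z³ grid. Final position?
(-1, -4, 3)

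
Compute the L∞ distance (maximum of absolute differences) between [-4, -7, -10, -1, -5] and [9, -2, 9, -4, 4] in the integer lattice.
19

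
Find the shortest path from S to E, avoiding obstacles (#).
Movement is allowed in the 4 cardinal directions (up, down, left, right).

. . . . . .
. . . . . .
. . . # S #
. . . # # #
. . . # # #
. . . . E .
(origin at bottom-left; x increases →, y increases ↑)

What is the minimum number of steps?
9
(one shortest path: (4, 3) → (4, 4) → (3, 4) → (2, 4) → (2, 3) → (2, 2) → (2, 1) → (2, 0) → (3, 0) → (4, 0))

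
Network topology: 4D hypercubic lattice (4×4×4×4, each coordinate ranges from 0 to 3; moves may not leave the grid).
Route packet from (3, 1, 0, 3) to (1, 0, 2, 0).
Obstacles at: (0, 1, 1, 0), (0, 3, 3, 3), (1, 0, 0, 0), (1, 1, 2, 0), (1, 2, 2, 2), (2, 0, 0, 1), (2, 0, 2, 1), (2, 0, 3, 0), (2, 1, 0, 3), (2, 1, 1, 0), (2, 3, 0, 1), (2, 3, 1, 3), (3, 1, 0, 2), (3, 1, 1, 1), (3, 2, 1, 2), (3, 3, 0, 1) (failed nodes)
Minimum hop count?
8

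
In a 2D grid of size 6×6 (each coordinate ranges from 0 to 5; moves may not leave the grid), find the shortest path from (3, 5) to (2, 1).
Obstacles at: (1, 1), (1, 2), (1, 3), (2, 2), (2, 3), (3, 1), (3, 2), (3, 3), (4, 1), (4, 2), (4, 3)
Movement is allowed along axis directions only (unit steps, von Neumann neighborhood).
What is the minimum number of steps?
11
(one shortest path: (3, 5) → (2, 5) → (1, 5) → (0, 5) → (0, 4) → (0, 3) → (0, 2) → (0, 1) → (0, 0) → (1, 0) → (2, 0) → (2, 1))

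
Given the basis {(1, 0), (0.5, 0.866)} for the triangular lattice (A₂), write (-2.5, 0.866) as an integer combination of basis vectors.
-3b₁ + b₂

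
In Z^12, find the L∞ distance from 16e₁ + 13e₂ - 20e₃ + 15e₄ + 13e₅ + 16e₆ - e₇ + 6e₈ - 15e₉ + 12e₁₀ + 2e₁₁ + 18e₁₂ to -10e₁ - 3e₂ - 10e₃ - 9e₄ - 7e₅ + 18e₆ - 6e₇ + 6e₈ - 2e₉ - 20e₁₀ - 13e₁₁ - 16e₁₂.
34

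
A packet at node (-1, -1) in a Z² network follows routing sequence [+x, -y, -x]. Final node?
(-1, -2)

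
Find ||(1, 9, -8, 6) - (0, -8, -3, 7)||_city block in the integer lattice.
24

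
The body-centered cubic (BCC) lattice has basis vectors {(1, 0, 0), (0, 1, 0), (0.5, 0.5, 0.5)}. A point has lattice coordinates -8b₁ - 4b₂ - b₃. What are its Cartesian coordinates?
(-8.5, -4.5, -0.5)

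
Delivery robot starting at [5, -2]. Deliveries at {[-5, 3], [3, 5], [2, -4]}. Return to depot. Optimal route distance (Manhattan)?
38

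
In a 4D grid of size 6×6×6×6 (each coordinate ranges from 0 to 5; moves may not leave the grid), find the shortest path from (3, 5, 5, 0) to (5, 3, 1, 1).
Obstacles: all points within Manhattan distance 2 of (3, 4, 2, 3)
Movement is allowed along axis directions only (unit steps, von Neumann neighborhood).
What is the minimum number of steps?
9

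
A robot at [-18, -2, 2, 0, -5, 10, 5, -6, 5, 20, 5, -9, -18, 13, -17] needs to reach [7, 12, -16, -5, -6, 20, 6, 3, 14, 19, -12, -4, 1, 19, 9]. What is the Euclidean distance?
53.1225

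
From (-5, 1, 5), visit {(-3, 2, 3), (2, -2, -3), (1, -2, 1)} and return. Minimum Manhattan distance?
38
(one optimal route: (-5, 1, 5) → (-3, 2, 3) → (2, -2, -3) → (1, -2, 1) → (-5, 1, 5))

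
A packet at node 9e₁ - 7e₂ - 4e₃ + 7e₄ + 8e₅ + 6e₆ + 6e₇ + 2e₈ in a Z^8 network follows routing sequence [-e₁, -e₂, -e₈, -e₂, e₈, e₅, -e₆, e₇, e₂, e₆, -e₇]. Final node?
(8, -8, -4, 7, 9, 6, 6, 2)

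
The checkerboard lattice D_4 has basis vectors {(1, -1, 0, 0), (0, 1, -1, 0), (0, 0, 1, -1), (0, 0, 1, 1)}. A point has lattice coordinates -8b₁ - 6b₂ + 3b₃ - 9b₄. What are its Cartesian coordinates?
(-8, 2, 0, -12)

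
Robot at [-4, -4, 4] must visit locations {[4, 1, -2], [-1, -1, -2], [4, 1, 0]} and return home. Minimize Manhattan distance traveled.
38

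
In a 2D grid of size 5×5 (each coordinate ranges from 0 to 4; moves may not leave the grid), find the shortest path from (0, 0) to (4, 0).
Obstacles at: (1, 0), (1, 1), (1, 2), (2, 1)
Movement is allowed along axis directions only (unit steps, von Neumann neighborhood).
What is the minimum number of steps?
10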